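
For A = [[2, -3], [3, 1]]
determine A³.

A² = [[-5, -9], [9, -8]]
A³ = [[-37, 6], [-6, -35]]

[[-37, 6], [-6, -35]]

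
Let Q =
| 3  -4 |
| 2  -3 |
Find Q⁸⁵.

Q² = I (check: tr Q = 0 and det Q = -1), so Q⁸⁵ = Q since 85 is odd.

[[3, -4], [2, -3]]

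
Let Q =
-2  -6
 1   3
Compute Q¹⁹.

Q² = Q (a projection; rank 1, trace 1), so Q¹⁹ = Q.

[[-2, -6], [1, 3]]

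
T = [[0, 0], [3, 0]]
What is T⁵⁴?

[[0, 0], [0, 0]]

T is strictly triangular, hence nilpotent: T² = 0, so T⁵⁴ = 0.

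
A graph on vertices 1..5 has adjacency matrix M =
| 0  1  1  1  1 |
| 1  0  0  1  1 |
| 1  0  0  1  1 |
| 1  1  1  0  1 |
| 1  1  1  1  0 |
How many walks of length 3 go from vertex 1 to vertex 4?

11

The number of length-3 walks from vertex 1 to vertex 4 is entry (1,4) of M³, where M is the adjacency matrix.
M² = [[4, 2, 2, 3, 3], [2, 3, 3, 2, 2], [2, 3, 3, 2, 2], [3, 2, 2, 4, 3], [3, 2, 2, 3, 4]]
M³ = [[10, 10, 10, 11, 11], [10, 6, 6, 10, 10], [10, 6, 6, 10, 10], [11, 10, 10, 10, 11], [11, 10, 10, 11, 10]]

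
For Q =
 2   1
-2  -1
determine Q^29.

Q² = Q (a projection; rank 1, trace 1), so Q^29 = Q.

[[2, 1], [-2, -1]]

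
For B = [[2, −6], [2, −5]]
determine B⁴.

tr B = −3 and det B = 2, so the characteristic polynomial is λ² − (−3)λ + (2) with roots −1 and −2.
Eigenvectors give P = [[2, −3], [1, −2]] with P⁻¹ = [[2, −3], [1, −2]], and B = P·diag(−1, −2)·P⁻¹.
Then B⁴ = P·diag(1, 16)·P⁻¹ = [[2, −48], [1, −32]] · [[2, −3], [1, −2]] = [[−44, 90], [−30, 61]].

[[−44, 90], [−30, 61]]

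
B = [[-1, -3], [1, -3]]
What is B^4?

B^2 = [[-2, 12], [-4, 6]]
B^3 = [[14, -30], [10, -6]]
B^4 = [[-44, 48], [-16, -12]]

[[-44, 48], [-16, -12]]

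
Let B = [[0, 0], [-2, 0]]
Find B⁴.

B is strictly triangular, hence nilpotent: B² = 0, so B⁴ = 0.

[[0, 0], [0, 0]]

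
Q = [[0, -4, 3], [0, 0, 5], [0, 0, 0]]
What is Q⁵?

Q is strictly triangular, hence nilpotent: Q³ = 0, so Q⁵ = 0.

[[0, 0, 0], [0, 0, 0], [0, 0, 0]]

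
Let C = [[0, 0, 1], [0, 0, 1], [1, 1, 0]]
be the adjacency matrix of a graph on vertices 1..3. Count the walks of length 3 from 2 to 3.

2

The number of length-3 walks from vertex 2 to vertex 3 is entry (2,3) of C³, where C is the adjacency matrix.
C² = [[1, 1, 0], [1, 1, 0], [0, 0, 2]]
C³ = [[0, 0, 2], [0, 0, 2], [2, 2, 0]]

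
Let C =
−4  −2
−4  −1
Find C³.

[[−136, −58], [−116, −49]]

C² = [[24, 10], [20, 9]]
C³ = [[−136, −58], [−116, −49]]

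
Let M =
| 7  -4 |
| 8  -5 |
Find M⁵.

tr M = 2 and det M = -3, so the characteristic polynomial is λ² − (2)λ + (-3) with roots 3 and -1.
Eigenvectors give P = [[-1, 1], [-1, 2]] with P⁻¹ = [[-2, 1], [-1, 1]], and M = P·diag(3, -1)·P⁻¹.
Then M⁵ = P·diag(243, -1)·P⁻¹ = [[-243, -1], [-243, -2]] · [[-2, 1], [-1, 1]] = [[487, -244], [488, -245]].

[[487, -244], [488, -245]]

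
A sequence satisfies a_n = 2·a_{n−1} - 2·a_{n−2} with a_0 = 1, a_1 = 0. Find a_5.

With companion matrix C = [[2, -2], [1, 0]], [a_n, a_{n−1}]ᵀ = C·[a_{n−1}, a_{n−2}]ᵀ, so [a_5, a_4]ᵀ = C⁴·[a_1, a_0]ᵀ.
C⁴ = [[-4, 0], [0, -4]], giving [a_5, a_4]ᵀ = [[0], [-4]].

0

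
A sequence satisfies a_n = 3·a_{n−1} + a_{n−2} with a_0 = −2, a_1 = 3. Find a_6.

862

With companion matrix T = [[3, 1], [1, 0]], [a_n, a_{n−1}]ᵀ = T·[a_{n−1}, a_{n−2}]ᵀ, so [a_6, a_5]ᵀ = T^5·[a_1, a_0]ᵀ.
T^5 = [[360, 109], [109, 33]], giving [a_6, a_5]ᵀ = [[862], [261]].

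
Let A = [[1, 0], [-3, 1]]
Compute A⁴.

A = I + N where N = [[0, 0], [-3, 0]] is strictly lower-triangular, so N² = 0.
(I + N)⁴ = I + 4·N = [[1, 0], [-12, 1]].

[[1, 0], [-12, 1]]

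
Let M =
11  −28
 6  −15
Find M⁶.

tr M = −4 and det M = 3, so the characteristic polynomial is λ² − (−4)λ + (3) with roots −1 and −3.
Eigenvectors give P = [[7, 2], [3, 1]] with P⁻¹ = [[1, −2], [−3, 7]], and M = P·diag(−1, −3)·P⁻¹.
Then M⁶ = P·diag(1, 729)·P⁻¹ = [[7, 1458], [3, 729]] · [[1, −2], [−3, 7]] = [[−4367, 10192], [−2184, 5097]].

[[−4367, 10192], [−2184, 5097]]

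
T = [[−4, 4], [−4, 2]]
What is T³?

[[32, −16], [16, 8]]

T² = [[0, −8], [8, −12]]
T³ = [[32, −16], [16, 8]]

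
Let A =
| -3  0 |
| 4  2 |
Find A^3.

A^2 = [[9, 0], [-4, 4]]
A^3 = [[-27, 0], [28, 8]]

[[-27, 0], [28, 8]]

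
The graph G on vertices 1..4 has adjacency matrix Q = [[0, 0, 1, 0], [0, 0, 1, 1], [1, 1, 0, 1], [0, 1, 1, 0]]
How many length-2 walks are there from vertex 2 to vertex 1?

The number of length-2 walks from vertex 2 to vertex 1 is entry (2,1) of Q², where Q is the adjacency matrix.
Q² = [[1, 1, 0, 1], [1, 2, 1, 1], [0, 1, 3, 1], [1, 1, 1, 2]]

1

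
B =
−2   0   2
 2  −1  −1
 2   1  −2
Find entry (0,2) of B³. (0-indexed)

B² = [[8, 2, −8], [−8, 0, 7], [−6, −3, 7]]
B³ = [[−28, −10, 30], [30, 7, −30], [20, 10, −23]]

30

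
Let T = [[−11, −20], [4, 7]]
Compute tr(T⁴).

82

tr T = −4 and det T = 3, so the characteristic polynomial is λ² − (−4)λ + (3) with roots −1 and −3.
Eigenvectors give P = [[2, −5], [−1, 2]] with P⁻¹ = [[−2, −5], [−1, −2]], and T = P·diag(−1, −3)·P⁻¹.
Then T⁴ = P·diag(1, 81)·P⁻¹ = [[2, −405], [−1, 162]] · [[−2, −5], [−1, −2]] = [[401, 800], [−160, −319]].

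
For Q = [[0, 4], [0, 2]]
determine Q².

[[0, 8], [0, 4]]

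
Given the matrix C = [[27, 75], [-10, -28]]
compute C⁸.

tr C = -1 and det C = -6, so the characteristic polynomial is λ² − (-1)λ + (-6) with roots -3 and 2.
Eigenvectors give P = [[-5, -3], [2, 1]] with P⁻¹ = [[1, 3], [-2, -5]], and C = P·diag(-3, 2)·P⁻¹.
Then C⁸ = P·diag(6561, 256)·P⁻¹ = [[-32805, -768], [13122, 256]] · [[1, 3], [-2, -5]] = [[-31269, -94575], [12610, 38086]].

[[-31269, -94575], [12610, 38086]]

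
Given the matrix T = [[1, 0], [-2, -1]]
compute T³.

T² = [[1, 0], [0, 1]]
T³ = [[1, 0], [-2, -1]]

[[1, 0], [-2, -1]]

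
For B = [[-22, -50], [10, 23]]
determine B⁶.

[[-2596, -6650], [1330, 3389]]

tr B = 1 and det B = -6, so the characteristic polynomial is λ² − (1)λ + (-6) with roots 3 and -2.
Eigenvectors give P = [[-2, -5], [1, 2]] with P⁻¹ = [[2, 5], [-1, -2]], and B = P·diag(3, -2)·P⁻¹.
Then B⁶ = P·diag(729, 64)·P⁻¹ = [[-1458, -320], [729, 128]] · [[2, 5], [-1, -2]] = [[-2596, -6650], [1330, 3389]].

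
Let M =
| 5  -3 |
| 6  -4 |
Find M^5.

tr M = 1 and det M = -2, so the characteristic polynomial is λ² − (1)λ + (-2) with roots -1 and 2.
Eigenvectors give P = [[1, -1], [2, -1]] with P⁻¹ = [[-1, 1], [-2, 1]], and M = P·diag(-1, 2)·P⁻¹.
Then M^5 = P·diag(-1, 32)·P⁻¹ = [[-1, -32], [-2, -32]] · [[-1, 1], [-2, 1]] = [[65, -33], [66, -34]].

[[65, -33], [66, -34]]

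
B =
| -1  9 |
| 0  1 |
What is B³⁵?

B² = I (check: tr B = 0 and det B = -1), so B³⁵ = B since 35 is odd.

[[-1, 9], [0, 1]]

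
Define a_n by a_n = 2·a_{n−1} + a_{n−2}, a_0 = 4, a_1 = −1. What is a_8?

268

With companion matrix M = [[2, 1], [1, 0]], [a_n, a_{n−1}]ᵀ = M·[a_{n−1}, a_{n−2}]ᵀ, so [a_8, a_7]ᵀ = M⁷·[a_1, a_0]ᵀ.
M⁷ = [[408, 169], [169, 70]], giving [a_8, a_7]ᵀ = [[268], [111]].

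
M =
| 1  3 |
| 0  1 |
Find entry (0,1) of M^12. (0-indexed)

36

M = I + N where N = [[0, 3], [0, 0]] is strictly upper-triangular, so N^2 = 0.
(I + N)^12 = I + 12·N = [[1, 36], [0, 1]].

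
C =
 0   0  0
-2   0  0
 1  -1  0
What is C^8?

[[0, 0, 0], [0, 0, 0], [0, 0, 0]]

C is strictly triangular, hence nilpotent: C^3 = 0, so C^8 = 0.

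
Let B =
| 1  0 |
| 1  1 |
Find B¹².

[[1, 0], [12, 1]]

B = I + N where N = [[0, 0], [1, 0]] is strictly lower-triangular, so N² = 0.
(I + N)¹² = I + 12·N = [[1, 0], [12, 1]].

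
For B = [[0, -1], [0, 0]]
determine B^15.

[[0, 0], [0, 0]]

B is strictly triangular, hence nilpotent: B^2 = 0, so B^15 = 0.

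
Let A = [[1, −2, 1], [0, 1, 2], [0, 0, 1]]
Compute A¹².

A = I + N where N = [[0, −2, 1], [0, 0, 2], [0, 0, 0]] is strictly upper-triangular, so N³ = 0.
(I + N)¹² = I + 12·N + 66·N² = [[1, −24, −252], [0, 1, 24], [0, 0, 1]].

[[1, −24, −252], [0, 1, 24], [0, 0, 1]]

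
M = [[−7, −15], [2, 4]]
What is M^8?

tr M = −3 and det M = 2, so the characteristic polynomial is λ² − (−3)λ + (2) with roots −2 and −1.
Eigenvectors give P = [[−3, 5], [1, −2]] with P⁻¹ = [[−2, −5], [−1, −3]], and M = P·diag(−2, −1)·P⁻¹.
Then M^8 = P·diag(256, 1)·P⁻¹ = [[−768, 5], [256, −2]] · [[−2, −5], [−1, −3]] = [[1531, 3825], [−510, −1274]].

[[1531, 3825], [−510, −1274]]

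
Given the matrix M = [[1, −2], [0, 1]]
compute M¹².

[[1, −24], [0, 1]]

M = I + N where N = [[0, −2], [0, 0]] is strictly upper-triangular, so N² = 0.
(I + N)¹² = I + 12·N = [[1, −24], [0, 1]].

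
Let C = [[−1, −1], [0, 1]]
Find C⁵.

[[−1, −1], [0, 1]]

C² = I (check: tr C = 0 and det C = −1), so C⁵ = C since 5 is odd.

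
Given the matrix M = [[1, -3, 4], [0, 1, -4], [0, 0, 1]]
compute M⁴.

[[1, -12, 88], [0, 1, -16], [0, 0, 1]]

M = I + N where N = [[0, -3, 4], [0, 0, -4], [0, 0, 0]] is strictly upper-triangular, so N³ = 0.
(I + N)⁴ = I + 4·N + 6·N² = [[1, -12, 88], [0, 1, -16], [0, 0, 1]].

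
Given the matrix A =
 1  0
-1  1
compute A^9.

A = I + N where N = [[0, 0], [-1, 0]] is strictly lower-triangular, so N^2 = 0.
(I + N)^9 = I + 9·N = [[1, 0], [-9, 1]].

[[1, 0], [-9, 1]]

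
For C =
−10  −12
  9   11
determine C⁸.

[[−764, −1020], [765, 1021]]

tr C = 1 and det C = −2, so the characteristic polynomial is λ² − (1)λ + (−2) with roots 2 and −1.
Eigenvectors give P = [[−1, 4], [1, −3]] with P⁻¹ = [[3, 4], [1, 1]], and C = P·diag(2, −1)·P⁻¹.
Then C⁸ = P·diag(256, 1)·P⁻¹ = [[−256, 4], [256, −3]] · [[3, 4], [1, 1]] = [[−764, −1020], [765, 1021]].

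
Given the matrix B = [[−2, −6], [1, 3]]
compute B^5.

[[−2, −6], [1, 3]]

B² = B (a projection; rank 1, trace 1), so B^5 = B.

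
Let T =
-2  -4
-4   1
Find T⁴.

T² = [[20, 4], [4, 17]]
T³ = [[-56, -76], [-76, 1]]
T⁴ = [[416, 148], [148, 305]]

[[416, 148], [148, 305]]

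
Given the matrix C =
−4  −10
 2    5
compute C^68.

C² = C (a projection; rank 1, trace 1), so C^68 = C.

[[−4, −10], [2, 5]]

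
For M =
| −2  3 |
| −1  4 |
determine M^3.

M^2 = [[1, 6], [−2, 13]]
M^3 = [[−8, 27], [−9, 46]]

[[−8, 27], [−9, 46]]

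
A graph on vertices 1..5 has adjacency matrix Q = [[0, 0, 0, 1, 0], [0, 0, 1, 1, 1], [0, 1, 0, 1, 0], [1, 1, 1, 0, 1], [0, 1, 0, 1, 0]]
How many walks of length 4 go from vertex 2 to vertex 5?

10

The number of length-4 walks from vertex 2 to vertex 5 is entry (2,5) of Q⁴, where Q is the adjacency matrix.
Q² = [[1, 1, 1, 0, 1], [1, 3, 1, 2, 1], [1, 1, 2, 1, 2], [0, 2, 1, 4, 1], [1, 1, 2, 1, 2]]
Q³ = [[0, 2, 1, 4, 1], [2, 4, 5, 6, 5], [1, 5, 2, 6, 2], [4, 6, 6, 4, 6], [1, 5, 2, 6, 2]]
Q⁴ = [[4, 6, 6, 4, 6], [6, 16, 10, 16, 10], [6, 10, 11, 10, 11], [4, 16, 10, 22, 10], [6, 10, 11, 10, 11]]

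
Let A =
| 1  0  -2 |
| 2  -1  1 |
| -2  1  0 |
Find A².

[[5, -2, -2], [-2, 2, -5], [0, -1, 5]]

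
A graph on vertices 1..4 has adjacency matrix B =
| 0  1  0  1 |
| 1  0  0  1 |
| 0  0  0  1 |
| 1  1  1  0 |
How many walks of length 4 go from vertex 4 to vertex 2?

The number of length-4 walks from vertex 4 to vertex 2 is entry (4,2) of B⁴, where B is the adjacency matrix.
B² = [[2, 1, 1, 1], [1, 2, 1, 1], [1, 1, 1, 0], [1, 1, 0, 3]]
B³ = [[2, 3, 1, 4], [3, 2, 1, 4], [1, 1, 0, 3], [4, 4, 3, 2]]
B⁴ = [[7, 6, 4, 6], [6, 7, 4, 6], [4, 4, 3, 2], [6, 6, 2, 11]]

6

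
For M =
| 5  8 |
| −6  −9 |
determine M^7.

[[6557, 8744], [−6558, −8745]]

tr M = −4 and det M = 3, so the characteristic polynomial is λ² − (−4)λ + (3) with roots −1 and −3.
Eigenvectors give P = [[−4, −1], [3, 1]] with P⁻¹ = [[−1, −1], [3, 4]], and M = P·diag(−1, −3)·P⁻¹.
Then M^7 = P·diag(−1, −2187)·P⁻¹ = [[4, 2187], [−3, −2187]] · [[−1, −1], [3, 4]] = [[6557, 8744], [−6558, −8745]].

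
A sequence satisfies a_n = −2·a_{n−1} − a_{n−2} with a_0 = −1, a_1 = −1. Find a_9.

−17

With companion matrix T = [[−2, −1], [1, 0]], [a_n, a_{n−1}]ᵀ = T·[a_{n−1}, a_{n−2}]ᵀ, so [a_9, a_8]ᵀ = T⁸·[a_1, a_0]ᵀ.
T⁸ = [[9, 8], [−8, −7]], giving [a_9, a_8]ᵀ = [[−17], [15]].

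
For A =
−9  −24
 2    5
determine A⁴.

[[321, 960], [−80, −239]]

tr A = −4 and det A = 3, so the characteristic polynomial is λ² − (−4)λ + (3) with roots −1 and −3.
Eigenvectors give P = [[−3, 4], [1, −1]] with P⁻¹ = [[1, 4], [1, 3]], and A = P·diag(−1, −3)·P⁻¹.
Then A⁴ = P·diag(1, 81)·P⁻¹ = [[−3, 324], [1, −81]] · [[1, 4], [1, 3]] = [[321, 960], [−80, −239]].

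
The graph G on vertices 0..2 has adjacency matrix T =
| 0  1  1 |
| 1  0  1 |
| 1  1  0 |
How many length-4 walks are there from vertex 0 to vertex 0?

6

The number of length-4 walks from vertex 0 to vertex 0 is entry (0,0) of T^4, where T is the adjacency matrix.
T^2 = [[2, 1, 1], [1, 2, 1], [1, 1, 2]]
T^3 = [[2, 3, 3], [3, 2, 3], [3, 3, 2]]
T^4 = [[6, 5, 5], [5, 6, 5], [5, 5, 6]]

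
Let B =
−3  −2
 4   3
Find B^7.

B² = I (check: tr B = 0 and det B = −1), so B^7 = B since 7 is odd.

[[−3, −2], [4, 3]]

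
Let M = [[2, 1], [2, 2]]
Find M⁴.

[[68, 48], [96, 68]]

M² = [[6, 4], [8, 6]]
M³ = [[20, 14], [28, 20]]
M⁴ = [[68, 48], [96, 68]]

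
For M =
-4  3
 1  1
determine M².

[[19, -9], [-3, 4]]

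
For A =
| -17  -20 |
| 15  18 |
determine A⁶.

[[-1931, -2660], [1995, 2724]]

tr A = 1 and det A = -6, so the characteristic polynomial is λ² − (1)λ + (-6) with roots 3 and -2.
Eigenvectors give P = [[1, -4], [-1, 3]] with P⁻¹ = [[-3, -4], [-1, -1]], and A = P·diag(3, -2)·P⁻¹.
Then A⁶ = P·diag(729, 64)·P⁻¹ = [[729, -256], [-729, 192]] · [[-3, -4], [-1, -1]] = [[-1931, -2660], [1995, 2724]].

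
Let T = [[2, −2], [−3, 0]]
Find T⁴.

T² = [[10, −4], [−6, 6]]
T³ = [[32, −20], [−30, 12]]
T⁴ = [[124, −64], [−96, 60]]

[[124, −64], [−96, 60]]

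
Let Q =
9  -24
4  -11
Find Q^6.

[[-1455, 4368], [-728, 2185]]

tr Q = -2 and det Q = -3, so the characteristic polynomial is λ² − (-2)λ + (-3) with roots 1 and -3.
Eigenvectors give P = [[3, 2], [1, 1]] with P⁻¹ = [[1, -2], [-1, 3]], and Q = P·diag(1, -3)·P⁻¹.
Then Q^6 = P·diag(1, 729)·P⁻¹ = [[3, 1458], [1, 729]] · [[1, -2], [-1, 3]] = [[-1455, 4368], [-728, 2185]].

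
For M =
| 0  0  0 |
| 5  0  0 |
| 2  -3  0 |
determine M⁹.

[[0, 0, 0], [0, 0, 0], [0, 0, 0]]

M is strictly triangular, hence nilpotent: M³ = 0, so M⁹ = 0.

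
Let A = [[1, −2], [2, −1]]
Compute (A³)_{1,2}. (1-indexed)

A² = [[−3, 0], [0, −3]]
A³ = [[−3, 6], [−6, 3]]

6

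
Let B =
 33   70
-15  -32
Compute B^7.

[[16077, 32410], [-6945, -14018]]

tr B = 1 and det B = -6, so the characteristic polynomial is λ² − (1)λ + (-6) with roots -2 and 3.
Eigenvectors give P = [[2, -7], [-1, 3]] with P⁻¹ = [[-3, -7], [-1, -2]], and B = P·diag(-2, 3)·P⁻¹.
Then B^7 = P·diag(-128, 2187)·P⁻¹ = [[-256, -15309], [128, 6561]] · [[-3, -7], [-1, -2]] = [[16077, 32410], [-6945, -14018]].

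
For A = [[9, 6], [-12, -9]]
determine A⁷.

tr A = 0 and det A = -9, so the characteristic polynomial is λ² − (0)λ + (-9) with roots 3 and -3.
Eigenvectors give P = [[-1, -1], [1, 2]] with P⁻¹ = [[-2, -1], [1, 1]], and A = P·diag(3, -3)·P⁻¹.
Then A⁷ = P·diag(2187, -2187)·P⁻¹ = [[-2187, 2187], [2187, -4374]] · [[-2, -1], [1, 1]] = [[6561, 4374], [-8748, -6561]].

[[6561, 4374], [-8748, -6561]]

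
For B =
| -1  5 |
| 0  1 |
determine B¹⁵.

[[-1, 5], [0, 1]]

B² = I (check: tr B = 0 and det B = -1), so B¹⁵ = B since 15 is odd.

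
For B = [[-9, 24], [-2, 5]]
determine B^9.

[[-78729, 236184], [-19682, 59045]]

tr B = -4 and det B = 3, so the characteristic polynomial is λ² − (-4)λ + (3) with roots -1 and -3.
Eigenvectors give P = [[3, -4], [1, -1]] with P⁻¹ = [[-1, 4], [-1, 3]], and B = P·diag(-1, -3)·P⁻¹.
Then B^9 = P·diag(-1, -19683)·P⁻¹ = [[-3, 78732], [-1, 19683]] · [[-1, 4], [-1, 3]] = [[-78729, 236184], [-19682, 59045]].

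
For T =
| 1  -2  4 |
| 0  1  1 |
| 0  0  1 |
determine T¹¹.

T = I + N where N = [[0, -2, 4], [0, 0, 1], [0, 0, 0]] is strictly upper-triangular, so N³ = 0.
(I + N)¹¹ = I + 11·N + 55·N² = [[1, -22, -66], [0, 1, 11], [0, 0, 1]].

[[1, -22, -66], [0, 1, 11], [0, 0, 1]]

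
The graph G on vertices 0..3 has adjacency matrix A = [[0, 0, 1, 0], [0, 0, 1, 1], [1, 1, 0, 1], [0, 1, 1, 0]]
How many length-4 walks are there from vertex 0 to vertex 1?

The number of length-4 walks from vertex 0 to vertex 1 is entry (0,1) of A^4, where A is the adjacency matrix.
A^2 = [[1, 1, 0, 1], [1, 2, 1, 1], [0, 1, 3, 1], [1, 1, 1, 2]]
A^3 = [[0, 1, 3, 1], [1, 2, 4, 3], [3, 4, 2, 4], [1, 3, 4, 2]]
A^4 = [[3, 4, 2, 4], [4, 7, 6, 6], [2, 6, 11, 6], [4, 6, 6, 7]]

4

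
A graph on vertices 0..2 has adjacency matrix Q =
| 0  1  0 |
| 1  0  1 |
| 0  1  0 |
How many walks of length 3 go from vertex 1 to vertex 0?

2

The number of length-3 walks from vertex 1 to vertex 0 is entry (1,0) of Q³, where Q is the adjacency matrix.
Q² = [[1, 0, 1], [0, 2, 0], [1, 0, 1]]
Q³ = [[0, 2, 0], [2, 0, 2], [0, 2, 0]]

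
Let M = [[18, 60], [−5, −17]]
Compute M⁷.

tr M = 1 and det M = −6, so the characteristic polynomial is λ² − (1)λ + (−6) with roots −2 and 3.
Eigenvectors give P = [[−3, 4], [1, −1]] with P⁻¹ = [[1, 4], [1, 3]], and M = P·diag(−2, 3)·P⁻¹.
Then M⁷ = P·diag(−128, 2187)·P⁻¹ = [[384, 8748], [−128, −2187]] · [[1, 4], [1, 3]] = [[9132, 27780], [−2315, −7073]].

[[9132, 27780], [−2315, −7073]]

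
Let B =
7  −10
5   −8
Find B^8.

[[−6049, 12610], [−6305, 12866]]

tr B = −1 and det B = −6, so the characteristic polynomial is λ² − (−1)λ + (−6) with roots −3 and 2.
Eigenvectors give P = [[1, −2], [1, −1]] with P⁻¹ = [[−1, 2], [−1, 1]], and B = P·diag(−3, 2)·P⁻¹.
Then B^8 = P·diag(6561, 256)·P⁻¹ = [[6561, −512], [6561, −256]] · [[−1, 2], [−1, 1]] = [[−6049, 12610], [−6305, 12866]].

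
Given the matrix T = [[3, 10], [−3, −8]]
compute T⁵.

tr T = −5 and det T = 6, so the characteristic polynomial is λ² − (−5)λ + (6) with roots −3 and −2.
Eigenvectors give P = [[−5, −2], [3, 1]] with P⁻¹ = [[1, 2], [−3, −5]], and T = P·diag(−3, −2)·P⁻¹.
Then T⁵ = P·diag(−243, −32)·P⁻¹ = [[1215, 64], [−729, −32]] · [[1, 2], [−3, −5]] = [[1023, 2110], [−633, −1298]].

[[1023, 2110], [−633, −1298]]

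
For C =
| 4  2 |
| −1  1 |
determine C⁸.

tr C = 5 and det C = 6, so the characteristic polynomial is λ² − (5)λ + (6) with roots 2 and 3.
Eigenvectors give P = [[−1, 2], [1, −1]] with P⁻¹ = [[1, 2], [1, 1]], and C = P·diag(2, 3)·P⁻¹.
Then C⁸ = P·diag(256, 6561)·P⁻¹ = [[−256, 13122], [256, −6561]] · [[1, 2], [1, 1]] = [[12866, 12610], [−6305, −6049]].

[[12866, 12610], [−6305, −6049]]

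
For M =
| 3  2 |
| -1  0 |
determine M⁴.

tr M = 3 and det M = 2, so the characteristic polynomial is λ² − (3)λ + (2) with roots 1 and 2.
Eigenvectors give P = [[-1, -2], [1, 1]] with P⁻¹ = [[1, 2], [-1, -1]], and M = P·diag(1, 2)·P⁻¹.
Then M⁴ = P·diag(1, 16)·P⁻¹ = [[-1, -32], [1, 16]] · [[1, 2], [-1, -1]] = [[31, 30], [-15, -14]].

[[31, 30], [-15, -14]]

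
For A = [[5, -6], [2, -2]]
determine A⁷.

tr A = 3 and det A = 2, so the characteristic polynomial is λ² − (3)λ + (2) with roots 1 and 2.
Eigenvectors give P = [[-3, 2], [-2, 1]] with P⁻¹ = [[1, -2], [2, -3]], and A = P·diag(1, 2)·P⁻¹.
Then A⁷ = P·diag(1, 128)·P⁻¹ = [[-3, 256], [-2, 128]] · [[1, -2], [2, -3]] = [[509, -762], [254, -380]].

[[509, -762], [254, -380]]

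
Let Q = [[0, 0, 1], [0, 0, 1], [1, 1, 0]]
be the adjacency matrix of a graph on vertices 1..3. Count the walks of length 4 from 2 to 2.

The number of length-4 walks from vertex 2 to vertex 2 is entry (2,2) of Q⁴, where Q is the adjacency matrix.
Q² = [[1, 1, 0], [1, 1, 0], [0, 0, 2]]
Q³ = [[0, 0, 2], [0, 0, 2], [2, 2, 0]]
Q⁴ = [[2, 2, 0], [2, 2, 0], [0, 0, 4]]

2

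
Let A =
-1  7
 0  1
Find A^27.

A² = I (check: tr A = 0 and det A = -1), so A^27 = A since 27 is odd.

[[-1, 7], [0, 1]]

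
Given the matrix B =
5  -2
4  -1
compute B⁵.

[[485, -242], [484, -241]]

tr B = 4 and det B = 3, so the characteristic polynomial is λ² − (4)λ + (3) with roots 3 and 1.
Eigenvectors give P = [[-1, 1], [-1, 2]] with P⁻¹ = [[-2, 1], [-1, 1]], and B = P·diag(3, 1)·P⁻¹.
Then B⁵ = P·diag(243, 1)·P⁻¹ = [[-243, 1], [-243, 2]] · [[-2, 1], [-1, 1]] = [[485, -242], [484, -241]].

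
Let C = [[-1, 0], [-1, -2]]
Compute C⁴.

tr C = -3 and det C = 2, so the characteristic polynomial is λ² − (-3)λ + (2) with roots -2 and -1.
Eigenvectors give P = [[0, -1], [1, 1]] with P⁻¹ = [[1, 1], [-1, 0]], and C = P·diag(-2, -1)·P⁻¹.
Then C⁴ = P·diag(16, 1)·P⁻¹ = [[0, -1], [16, 1]] · [[1, 1], [-1, 0]] = [[1, 0], [15, 16]].

[[1, 0], [15, 16]]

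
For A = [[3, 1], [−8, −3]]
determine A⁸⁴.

A² = I (check: tr A = 0 and det A = −1), so A⁸⁴ = I since 84 is even.

[[1, 0], [0, 1]]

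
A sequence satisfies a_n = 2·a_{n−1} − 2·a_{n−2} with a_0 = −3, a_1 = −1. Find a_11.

160

With companion matrix C = [[2, −2], [1, 0]], [a_n, a_{n−1}]ᵀ = C·[a_{n−1}, a_{n−2}]ᵀ, so [a_11, a_10]ᵀ = C¹⁰·[a_1, a_0]ᵀ.
C¹⁰ = [[32, −64], [32, −32]], giving [a_11, a_10]ᵀ = [[160], [64]].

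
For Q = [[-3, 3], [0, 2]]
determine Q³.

Q² = [[9, -3], [0, 4]]
Q³ = [[-27, 21], [0, 8]]

[[-27, 21], [0, 8]]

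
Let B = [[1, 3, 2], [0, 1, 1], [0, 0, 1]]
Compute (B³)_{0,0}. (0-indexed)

B = I + N where N = [[0, 3, 2], [0, 0, 1], [0, 0, 0]] is strictly upper-triangular, so N³ = 0.
(I + N)³ = I + 3·N + 3·N² = [[1, 9, 15], [0, 1, 3], [0, 0, 1]].

1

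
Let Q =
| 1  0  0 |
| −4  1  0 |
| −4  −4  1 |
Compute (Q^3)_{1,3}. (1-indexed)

Q = I + N where N = [[0, 0, 0], [−4, 0, 0], [−4, −4, 0]] is strictly lower-triangular, so N^3 = 0.
(I + N)^3 = I + 3·N + 3·N^2 = [[1, 0, 0], [−12, 1, 0], [36, −12, 1]].

0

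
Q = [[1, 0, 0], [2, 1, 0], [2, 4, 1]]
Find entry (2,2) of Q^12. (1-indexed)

1

Q = I + N where N = [[0, 0, 0], [2, 0, 0], [2, 4, 0]] is strictly lower-triangular, so N^3 = 0.
(I + N)^12 = I + 12·N + 66·N^2 = [[1, 0, 0], [24, 1, 0], [552, 48, 1]].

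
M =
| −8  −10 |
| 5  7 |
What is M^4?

[[146, 130], [−65, −49]]

tr M = −1 and det M = −6, so the characteristic polynomial is λ² − (−1)λ + (−6) with roots −3 and 2.
Eigenvectors give P = [[2, −1], [−1, 1]] with P⁻¹ = [[1, 1], [1, 2]], and M = P·diag(−3, 2)·P⁻¹.
Then M^4 = P·diag(81, 16)·P⁻¹ = [[162, −16], [−81, 16]] · [[1, 1], [1, 2]] = [[146, 130], [−65, −49]].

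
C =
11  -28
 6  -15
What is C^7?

tr C = -4 and det C = 3, so the characteristic polynomial is λ² − (-4)λ + (3) with roots -1 and -3.
Eigenvectors give P = [[7, 2], [3, 1]] with P⁻¹ = [[1, -2], [-3, 7]], and C = P·diag(-1, -3)·P⁻¹.
Then C^7 = P·diag(-1, -2187)·P⁻¹ = [[-7, -4374], [-3, -2187]] · [[1, -2], [-3, 7]] = [[13115, -30604], [6558, -15303]].

[[13115, -30604], [6558, -15303]]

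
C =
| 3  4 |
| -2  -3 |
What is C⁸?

C² = I (check: tr C = 0 and det C = -1), so C⁸ = I since 8 is even.

[[1, 0], [0, 1]]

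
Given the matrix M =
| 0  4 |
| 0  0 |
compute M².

M is strictly triangular, hence nilpotent: M² = 0, so M² = 0.

[[0, 0], [0, 0]]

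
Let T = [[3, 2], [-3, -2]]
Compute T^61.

[[3, 2], [-3, -2]]

T² = T (a projection; rank 1, trace 1), so T^61 = T.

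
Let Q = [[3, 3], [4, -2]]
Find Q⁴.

Q² = [[21, 3], [4, 16]]
Q³ = [[75, 57], [76, -20]]
Q⁴ = [[453, 111], [148, 268]]

[[453, 111], [148, 268]]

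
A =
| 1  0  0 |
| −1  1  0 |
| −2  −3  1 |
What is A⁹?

A = I + N where N = [[0, 0, 0], [−1, 0, 0], [−2, −3, 0]] is strictly lower-triangular, so N³ = 0.
(I + N)⁹ = I + 9·N + 36·N² = [[1, 0, 0], [−9, 1, 0], [90, −27, 1]].

[[1, 0, 0], [−9, 1, 0], [90, −27, 1]]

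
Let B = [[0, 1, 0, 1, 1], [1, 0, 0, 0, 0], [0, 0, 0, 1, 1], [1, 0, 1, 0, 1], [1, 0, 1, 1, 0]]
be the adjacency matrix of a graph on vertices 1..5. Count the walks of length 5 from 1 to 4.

37

The number of length-5 walks from vertex 1 to vertex 4 is entry (1,4) of B⁵, where B is the adjacency matrix.
B² = [[3, 0, 2, 1, 1], [0, 1, 0, 1, 1], [2, 0, 2, 1, 1], [1, 1, 1, 3, 2], [1, 1, 1, 2, 3]]
B³ = [[2, 3, 2, 6, 6], [3, 0, 2, 1, 1], [2, 2, 2, 5, 5], [6, 1, 5, 4, 5], [6, 1, 5, 5, 4]]
B⁴ = [[15, 2, 12, 10, 10], [2, 3, 2, 6, 6], [12, 2, 10, 9, 9], [10, 6, 9, 16, 15], [10, 6, 9, 15, 16]]
B⁵ = [[22, 15, 20, 37, 37], [15, 2, 12, 10, 10], [20, 12, 18, 31, 31], [37, 10, 31, 34, 35], [37, 10, 31, 35, 34]]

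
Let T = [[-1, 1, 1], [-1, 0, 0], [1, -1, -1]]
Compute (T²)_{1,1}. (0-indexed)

-1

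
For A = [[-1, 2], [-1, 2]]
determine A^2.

[[-1, 2], [-1, 2]]

A² = A (a projection; rank 1, trace 1), so A^2 = A.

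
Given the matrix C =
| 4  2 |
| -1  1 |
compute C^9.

[[38854, 38342], [-19171, -18659]]

tr C = 5 and det C = 6, so the characteristic polynomial is λ² − (5)λ + (6) with roots 3 and 2.
Eigenvectors give P = [[2, -1], [-1, 1]] with P⁻¹ = [[1, 1], [1, 2]], and C = P·diag(3, 2)·P⁻¹.
Then C^9 = P·diag(19683, 512)·P⁻¹ = [[39366, -512], [-19683, 512]] · [[1, 1], [1, 2]] = [[38854, 38342], [-19171, -18659]].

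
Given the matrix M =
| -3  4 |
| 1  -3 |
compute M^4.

[[313, -624], [-156, 313]]

M^2 = [[13, -24], [-6, 13]]
M^3 = [[-63, 124], [31, -63]]
M^4 = [[313, -624], [-156, 313]]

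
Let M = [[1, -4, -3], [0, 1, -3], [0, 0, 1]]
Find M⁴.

M = I + N where N = [[0, -4, -3], [0, 0, -3], [0, 0, 0]] is strictly upper-triangular, so N³ = 0.
(I + N)⁴ = I + 4·N + 6·N² = [[1, -16, 60], [0, 1, -12], [0, 0, 1]].

[[1, -16, 60], [0, 1, -12], [0, 0, 1]]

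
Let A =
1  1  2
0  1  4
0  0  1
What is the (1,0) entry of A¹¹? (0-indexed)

0

A = I + N where N = [[0, 1, 2], [0, 0, 4], [0, 0, 0]] is strictly upper-triangular, so N³ = 0.
(I + N)¹¹ = I + 11·N + 55·N² = [[1, 11, 242], [0, 1, 44], [0, 0, 1]].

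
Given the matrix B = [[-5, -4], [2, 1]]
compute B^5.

[[-485, -484], [242, 241]]

tr B = -4 and det B = 3, so the characteristic polynomial is λ² − (-4)λ + (3) with roots -3 and -1.
Eigenvectors give P = [[-2, -1], [1, 1]] with P⁻¹ = [[-1, -1], [1, 2]], and B = P·diag(-3, -1)·P⁻¹.
Then B^5 = P·diag(-243, -1)·P⁻¹ = [[486, 1], [-243, -1]] · [[-1, -1], [1, 2]] = [[-485, -484], [242, 241]].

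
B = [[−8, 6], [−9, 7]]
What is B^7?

[[−386, 258], [−387, 259]]

tr B = −1 and det B = −2, so the characteristic polynomial is λ² − (−1)λ + (−2) with roots 1 and −2.
Eigenvectors give P = [[−2, 1], [−3, 1]] with P⁻¹ = [[1, −1], [3, −2]], and B = P·diag(1, −2)·P⁻¹.
Then B^7 = P·diag(1, −128)·P⁻¹ = [[−2, −128], [−3, −128]] · [[1, −1], [3, −2]] = [[−386, 258], [−387, 259]].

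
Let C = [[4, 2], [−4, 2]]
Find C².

[[8, 12], [−24, −4]]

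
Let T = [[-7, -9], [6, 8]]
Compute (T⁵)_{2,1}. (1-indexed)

66

tr T = 1 and det T = -2, so the characteristic polynomial is λ² − (1)λ + (-2) with roots 2 and -1.
Eigenvectors give P = [[-1, 3], [1, -2]] with P⁻¹ = [[2, 3], [1, 1]], and T = P·diag(2, -1)·P⁻¹.
Then T⁵ = P·diag(32, -1)·P⁻¹ = [[-32, -3], [32, 2]] · [[2, 3], [1, 1]] = [[-67, -99], [66, 98]].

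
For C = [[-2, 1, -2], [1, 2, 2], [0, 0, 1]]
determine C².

[[5, 0, 4], [0, 5, 4], [0, 0, 1]]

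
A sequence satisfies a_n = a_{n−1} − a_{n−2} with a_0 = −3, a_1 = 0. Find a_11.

With companion matrix T = [[1, −1], [1, 0]], [a_n, a_{n−1}]ᵀ = T·[a_{n−1}, a_{n−2}]ᵀ, so [a_11, a_10]ᵀ = T¹⁰·[a_1, a_0]ᵀ.
T¹⁰ = [[−1, 1], [−1, 0]], giving [a_11, a_10]ᵀ = [[−3], [0]].

−3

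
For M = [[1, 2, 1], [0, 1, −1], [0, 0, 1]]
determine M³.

M = I + N where N = [[0, 2, 1], [0, 0, −1], [0, 0, 0]] is strictly upper-triangular, so N³ = 0.
(I + N)³ = I + 3·N + 3·N² = [[1, 6, −3], [0, 1, −3], [0, 0, 1]].

[[1, 6, −3], [0, 1, −3], [0, 0, 1]]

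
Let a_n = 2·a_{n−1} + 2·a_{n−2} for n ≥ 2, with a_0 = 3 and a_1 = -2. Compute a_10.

1312

With companion matrix C = [[2, 2], [1, 0]], [a_n, a_{n−1}]ᵀ = C·[a_{n−1}, a_{n−2}]ᵀ, so [a_10, a_9]ᵀ = C^9·[a_1, a_0]ᵀ.
C^9 = [[6688, 4896], [2448, 1792]], giving [a_10, a_9]ᵀ = [[1312], [480]].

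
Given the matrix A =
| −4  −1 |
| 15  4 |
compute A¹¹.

A² = I (check: tr A = 0 and det A = −1), so A¹¹ = A since 11 is odd.

[[−4, −1], [15, 4]]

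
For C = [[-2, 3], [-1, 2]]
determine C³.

[[-2, 3], [-1, 2]]

C² = I (check: tr C = 0 and det C = -1), so C³ = C since 3 is odd.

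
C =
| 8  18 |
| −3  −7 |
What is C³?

[[26, 54], [−9, −19]]

tr C = 1 and det C = −2, so the characteristic polynomial is λ² − (1)λ + (−2) with roots 2 and −1.
Eigenvectors give P = [[3, −2], [−1, 1]] with P⁻¹ = [[1, 2], [1, 3]], and C = P·diag(2, −1)·P⁻¹.
Then C³ = P·diag(8, −1)·P⁻¹ = [[24, 2], [−8, −1]] · [[1, 2], [1, 3]] = [[26, 54], [−9, −19]].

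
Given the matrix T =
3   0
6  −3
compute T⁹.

tr T = 0 and det T = −9, so the characteristic polynomial is λ² − (0)λ + (−9) with roots −3 and 3.
Eigenvectors give P = [[0, 1], [−1, 1]] with P⁻¹ = [[1, −1], [1, 0]], and T = P·diag(−3, 3)·P⁻¹.
Then T⁹ = P·diag(−19683, 19683)·P⁻¹ = [[0, 19683], [19683, 19683]] · [[1, −1], [1, 0]] = [[19683, 0], [39366, −19683]].

[[19683, 0], [39366, −19683]]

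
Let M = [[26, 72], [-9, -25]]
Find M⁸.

tr M = 1 and det M = -2, so the characteristic polynomial is λ² − (1)λ + (-2) with roots -1 and 2.
Eigenvectors give P = [[-8, -3], [3, 1]] with P⁻¹ = [[1, 3], [-3, -8]], and M = P·diag(-1, 2)·P⁻¹.
Then M⁸ = P·diag(1, 256)·P⁻¹ = [[-8, -768], [3, 256]] · [[1, 3], [-3, -8]] = [[2296, 6120], [-765, -2039]].

[[2296, 6120], [-765, -2039]]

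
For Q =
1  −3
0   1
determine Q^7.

[[1, −21], [0, 1]]

Q = I + N where N = [[0, −3], [0, 0]] is strictly upper-triangular, so N^2 = 0.
(I + N)^7 = I + 7·N = [[1, −21], [0, 1]].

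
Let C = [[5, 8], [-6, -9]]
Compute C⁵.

[[725, 968], [-726, -969]]

tr C = -4 and det C = 3, so the characteristic polynomial is λ² − (-4)λ + (3) with roots -3 and -1.
Eigenvectors give P = [[-1, 4], [1, -3]] with P⁻¹ = [[3, 4], [1, 1]], and C = P·diag(-3, -1)·P⁻¹.
Then C⁵ = P·diag(-243, -1)·P⁻¹ = [[243, -4], [-243, 3]] · [[3, 4], [1, 1]] = [[725, 968], [-726, -969]].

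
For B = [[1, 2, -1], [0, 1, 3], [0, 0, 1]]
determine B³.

[[1, 6, 15], [0, 1, 9], [0, 0, 1]]

B = I + N where N = [[0, 2, -1], [0, 0, 3], [0, 0, 0]] is strictly upper-triangular, so N³ = 0.
(I + N)³ = I + 3·N + 3·N² = [[1, 6, 15], [0, 1, 9], [0, 0, 1]].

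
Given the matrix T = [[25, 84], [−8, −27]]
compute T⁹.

[[118105, 413364], [−39368, −137787]]

tr T = −2 and det T = −3, so the characteristic polynomial is λ² − (−2)λ + (−3) with roots 1 and −3.
Eigenvectors give P = [[7, −3], [−2, 1]] with P⁻¹ = [[1, 3], [2, 7]], and T = P·diag(1, −3)·P⁻¹.
Then T⁹ = P·diag(1, −19683)·P⁻¹ = [[7, 59049], [−2, −19683]] · [[1, 3], [2, 7]] = [[118105, 413364], [−39368, −137787]].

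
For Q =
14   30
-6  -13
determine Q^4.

[[76, 150], [-30, -59]]

tr Q = 1 and det Q = -2, so the characteristic polynomial is λ² − (1)λ + (-2) with roots 2 and -1.
Eigenvectors give P = [[-5, -2], [2, 1]] with P⁻¹ = [[-1, -2], [2, 5]], and Q = P·diag(2, -1)·P⁻¹.
Then Q^4 = P·diag(16, 1)·P⁻¹ = [[-80, -2], [32, 1]] · [[-1, -2], [2, 5]] = [[76, 150], [-30, -59]].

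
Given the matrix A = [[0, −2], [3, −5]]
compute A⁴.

tr A = −5 and det A = 6, so the characteristic polynomial is λ² − (−5)λ + (6) with roots −3 and −2.
Eigenvectors give P = [[−2, 1], [−3, 1]] with P⁻¹ = [[1, −1], [3, −2]], and A = P·diag(−3, −2)·P⁻¹.
Then A⁴ = P·diag(81, 16)·P⁻¹ = [[−162, 16], [−243, 16]] · [[1, −1], [3, −2]] = [[−114, 130], [−195, 211]].

[[−114, 130], [−195, 211]]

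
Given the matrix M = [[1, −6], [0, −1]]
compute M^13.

M² = I (check: tr M = 0 and det M = −1), so M^13 = M since 13 is odd.

[[1, −6], [0, −1]]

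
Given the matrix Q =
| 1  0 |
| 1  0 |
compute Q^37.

Q² = Q (a projection; rank 1, trace 1), so Q^37 = Q.

[[1, 0], [1, 0]]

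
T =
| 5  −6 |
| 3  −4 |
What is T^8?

[[511, −510], [255, −254]]

tr T = 1 and det T = −2, so the characteristic polynomial is λ² − (1)λ + (−2) with roots −1 and 2.
Eigenvectors give P = [[1, 2], [1, 1]] with P⁻¹ = [[−1, 2], [1, −1]], and T = P·diag(−1, 2)·P⁻¹.
Then T^8 = P·diag(1, 256)·P⁻¹ = [[1, 512], [1, 256]] · [[−1, 2], [1, −1]] = [[511, −510], [255, −254]].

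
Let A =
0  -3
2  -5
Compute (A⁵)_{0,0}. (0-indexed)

390

tr A = -5 and det A = 6, so the characteristic polynomial is λ² − (-5)λ + (6) with roots -2 and -3.
Eigenvectors give P = [[-3, 1], [-2, 1]] with P⁻¹ = [[-1, 1], [-2, 3]], and A = P·diag(-2, -3)·P⁻¹.
Then A⁵ = P·diag(-32, -243)·P⁻¹ = [[96, -243], [64, -243]] · [[-1, 1], [-2, 3]] = [[390, -633], [422, -665]].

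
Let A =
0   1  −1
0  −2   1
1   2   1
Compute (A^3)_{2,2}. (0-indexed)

0

A^2 = [[−1, −4, 0], [1, 6, −1], [1, −1, 2]]
A^3 = [[0, 7, −3], [−1, −13, 4], [2, 7, 0]]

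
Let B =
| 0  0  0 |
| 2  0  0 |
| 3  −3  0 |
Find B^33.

B is strictly triangular, hence nilpotent: B^3 = 0, so B^33 = 0.

[[0, 0, 0], [0, 0, 0], [0, 0, 0]]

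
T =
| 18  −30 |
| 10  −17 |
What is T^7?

tr T = 1 and det T = −6, so the characteristic polynomial is λ² − (1)λ + (−6) with roots 3 and −2.
Eigenvectors give P = [[2, −3], [1, −2]] with P⁻¹ = [[2, −3], [1, −2]], and T = P·diag(3, −2)·P⁻¹.
Then T^7 = P·diag(2187, −128)·P⁻¹ = [[4374, 384], [2187, 256]] · [[2, −3], [1, −2]] = [[9132, −13890], [4630, −7073]].

[[9132, −13890], [4630, −7073]]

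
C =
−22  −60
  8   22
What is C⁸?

[[256, 0], [0, 256]]

tr C = 0 and det C = −4, so the characteristic polynomial is λ² − (0)λ + (−4) with roots 2 and −2.
Eigenvectors give P = [[−5, −3], [2, 1]] with P⁻¹ = [[1, 3], [−2, −5]], and C = P·diag(2, −2)·P⁻¹.
Then C⁸ = P·diag(256, 256)·P⁻¹ = [[−1280, −768], [512, 256]] · [[1, 3], [−2, −5]] = [[256, 0], [0, 256]].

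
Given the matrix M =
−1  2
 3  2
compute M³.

M² = [[7, 2], [3, 10]]
M³ = [[−1, 18], [27, 26]]

[[−1, 18], [27, 26]]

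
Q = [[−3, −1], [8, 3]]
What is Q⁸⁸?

[[1, 0], [0, 1]]

Q² = I (check: tr Q = 0 and det Q = −1), so Q⁸⁸ = I since 88 is even.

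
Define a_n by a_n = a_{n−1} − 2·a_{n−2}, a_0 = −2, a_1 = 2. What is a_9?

−46

With companion matrix A = [[1, −2], [1, 0]], [a_n, a_{n−1}]ᵀ = A·[a_{n−1}, a_{n−2}]ᵀ, so [a_9, a_8]ᵀ = A⁸·[a_1, a_0]ᵀ.
A⁸ = [[−17, 6], [−3, −14]], giving [a_9, a_8]ᵀ = [[−46], [22]].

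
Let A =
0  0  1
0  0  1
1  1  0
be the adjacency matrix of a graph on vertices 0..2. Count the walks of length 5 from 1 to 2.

The number of length-5 walks from vertex 1 to vertex 2 is entry (1,2) of A^5, where A is the adjacency matrix.
A^2 = [[1, 1, 0], [1, 1, 0], [0, 0, 2]]
A^3 = [[0, 0, 2], [0, 0, 2], [2, 2, 0]]
A^4 = [[2, 2, 0], [2, 2, 0], [0, 0, 4]]
A^5 = [[0, 0, 4], [0, 0, 4], [4, 4, 0]]

4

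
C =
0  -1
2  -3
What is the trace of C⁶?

tr C = -3 and det C = 2, so the characteristic polynomial is λ² − (-3)λ + (2) with roots -2 and -1.
Eigenvectors give P = [[1, -1], [2, -1]] with P⁻¹ = [[-1, 1], [-2, 1]], and C = P·diag(-2, -1)·P⁻¹.
Then C⁶ = P·diag(64, 1)·P⁻¹ = [[64, -1], [128, -1]] · [[-1, 1], [-2, 1]] = [[-62, 63], [-126, 127]].

65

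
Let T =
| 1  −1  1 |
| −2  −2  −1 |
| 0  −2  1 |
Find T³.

[[5, −7, 7], [−14, −16, −7], [0, −14, 5]]

T² = [[3, −1, 3], [2, 8, −1], [4, 2, 3]]
T³ = [[5, −7, 7], [−14, −16, −7], [0, −14, 5]]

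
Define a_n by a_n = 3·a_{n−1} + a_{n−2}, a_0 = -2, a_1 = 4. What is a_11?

With companion matrix C = [[3, 1], [1, 0]], [a_n, a_{n−1}]ᵀ = C·[a_{n−1}, a_{n−2}]ᵀ, so [a_11, a_10]ᵀ = C^10·[a_1, a_0]ᵀ.
C^10 = [[141481, 42837], [42837, 12970]], giving [a_11, a_10]ᵀ = [[480250], [145408]].

480250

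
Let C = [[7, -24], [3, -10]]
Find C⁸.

[[-2039, 6120], [-765, 2296]]

tr C = -3 and det C = 2, so the characteristic polynomial is λ² − (-3)λ + (2) with roots -2 and -1.
Eigenvectors give P = [[-8, 3], [-3, 1]] with P⁻¹ = [[1, -3], [3, -8]], and C = P·diag(-2, -1)·P⁻¹.
Then C⁸ = P·diag(256, 1)·P⁻¹ = [[-2048, 3], [-768, 1]] · [[1, -3], [3, -8]] = [[-2039, 6120], [-765, 2296]].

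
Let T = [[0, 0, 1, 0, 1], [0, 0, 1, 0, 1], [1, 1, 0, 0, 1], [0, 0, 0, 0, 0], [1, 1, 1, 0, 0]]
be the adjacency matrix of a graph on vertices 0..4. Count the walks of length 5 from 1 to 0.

18

The number of length-5 walks from vertex 1 to vertex 0 is entry (1,0) of T⁵, where T is the adjacency matrix.
T² = [[2, 2, 1, 0, 1], [2, 2, 1, 0, 1], [1, 1, 3, 0, 2], [0, 0, 0, 0, 0], [1, 1, 2, 0, 3]]
T³ = [[2, 2, 5, 0, 5], [2, 2, 5, 0, 5], [5, 5, 4, 0, 5], [0, 0, 0, 0, 0], [5, 5, 5, 0, 4]]
T⁴ = [[10, 10, 9, 0, 9], [10, 10, 9, 0, 9], [9, 9, 15, 0, 14], [0, 0, 0, 0, 0], [9, 9, 14, 0, 15]]
T⁵ = [[18, 18, 29, 0, 29], [18, 18, 29, 0, 29], [29, 29, 32, 0, 33], [0, 0, 0, 0, 0], [29, 29, 33, 0, 32]]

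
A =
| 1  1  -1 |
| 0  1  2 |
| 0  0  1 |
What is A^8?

A = I + N where N = [[0, 1, -1], [0, 0, 2], [0, 0, 0]] is strictly upper-triangular, so N^3 = 0.
(I + N)^8 = I + 8·N + 28·N^2 = [[1, 8, 48], [0, 1, 16], [0, 0, 1]].

[[1, 8, 48], [0, 1, 16], [0, 0, 1]]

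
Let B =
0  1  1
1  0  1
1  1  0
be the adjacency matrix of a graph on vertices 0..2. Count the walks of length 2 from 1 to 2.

1

The number of length-2 walks from vertex 1 to vertex 2 is entry (1,2) of B^2, where B is the adjacency matrix.
B^2 = [[2, 1, 1], [1, 2, 1], [1, 1, 2]]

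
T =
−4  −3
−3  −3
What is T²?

[[25, 21], [21, 18]]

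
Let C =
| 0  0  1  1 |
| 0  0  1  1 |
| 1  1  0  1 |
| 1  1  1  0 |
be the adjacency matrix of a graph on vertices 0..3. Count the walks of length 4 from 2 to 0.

9

The number of length-4 walks from vertex 2 to vertex 0 is entry (2,0) of C⁴, where C is the adjacency matrix.
C² = [[2, 2, 1, 1], [2, 2, 1, 1], [1, 1, 3, 2], [1, 1, 2, 3]]
C³ = [[2, 2, 5, 5], [2, 2, 5, 5], [5, 5, 4, 5], [5, 5, 5, 4]]
C⁴ = [[10, 10, 9, 9], [10, 10, 9, 9], [9, 9, 15, 14], [9, 9, 14, 15]]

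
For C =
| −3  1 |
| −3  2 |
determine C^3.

[[−15, 4], [−12, 5]]

C^2 = [[6, −1], [3, 1]]
C^3 = [[−15, 4], [−12, 5]]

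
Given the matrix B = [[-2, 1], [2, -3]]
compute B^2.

[[6, -5], [-10, 11]]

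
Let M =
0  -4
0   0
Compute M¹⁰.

M is strictly triangular, hence nilpotent: M² = 0, so M¹⁰ = 0.

[[0, 0], [0, 0]]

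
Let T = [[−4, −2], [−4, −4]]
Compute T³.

[[−160, −112], [−224, −160]]

T² = [[24, 16], [32, 24]]
T³ = [[−160, −112], [−224, −160]]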